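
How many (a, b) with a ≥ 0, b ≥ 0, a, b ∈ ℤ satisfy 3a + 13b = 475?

gcd(13, 3) = 1.
By Bézout, 3*(-4) + 13*(1) = 1.
One solution: (11, 34).
General: a = 11 + 13t, b = 34 - 3t.
a ≥ 0 ⇒ t ≥ 0; b ≥ 0 ⇒ t ≤ 11. So t ∈ [0, 11]: 12 solutions.

12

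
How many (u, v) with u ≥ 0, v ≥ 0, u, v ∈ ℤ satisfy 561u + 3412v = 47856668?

gcd(3412, 561) = 1.
By Bézout, 561×(-371) + 3412×(61) = 1.
One solution: (2676, 13586).
General: u = 2676 + 3412t, v = 13586 - 561t.
u ≥ 0 ⇒ t ≥ 0; v ≥ 0 ⇒ t ≤ 24. So t ∈ [0, 24]: 25 solutions.

25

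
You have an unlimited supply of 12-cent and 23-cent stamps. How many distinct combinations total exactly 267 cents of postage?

1

Need nonnegative integers with 12j + 23k = 267.
gcd(12, 23) = 1, and 12·(2) + 23·(-1) = 1.
So (j₀, k₀) = (534, -267); general j = 534 + 23t, k = -267 - 12t.
j ≥ 0 ⇒ t ≥ -23; k ≥ 0 ⇒ t ≤ -23. That's 1 value of t.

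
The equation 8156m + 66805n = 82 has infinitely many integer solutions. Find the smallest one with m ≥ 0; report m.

gcd(66805, 8156) = 1.
1 divides 82, so solutions exist.
By Bézout, 8156*(-10984) + 66805*(1341) = 1.
Scale by 82/1 = 82: (m₀, n₀) = (-900688, 109962).
General solution: m = -900688 + 66805t, n = 109962 - 8156t for integer t.
m ≥ 0: smallest is -900688 mod 66805 = 34582 (at t = 14), with n = -4222.

34582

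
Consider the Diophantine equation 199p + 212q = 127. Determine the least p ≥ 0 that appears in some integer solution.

gcd(212, 199):
  212 = 1×199 + 13
  199 = 15×13 + 4
  13 = 3×4 + 1
  4 = 4×1
so gcd(212, 199) = 1.
1 divides 127, so solutions exist.
Back-substitute for Bézout coefficients:
  1 = 13 - 3×4
  ... = 199×(-49) + 212×(46)
Scale by 127/1 = 127: (p₀, q₀) = (-6223, 5842).
General solution: p = -6223 + 212t, q = 5842 - 199t for integer t.
p ≥ 0: smallest is -6223 mod 212 = 137 (at t = 30), with q = -128.

137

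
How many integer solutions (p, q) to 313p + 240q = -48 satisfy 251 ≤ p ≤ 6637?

gcd(313, 240) = 1  (313 = 1×240 + 73, 240 = 3×73 + 21, 73 = 3×21 + 10, 21 = 2×10 + 1, 10 = 10×1).
Back-substituting, 313×(-23) + 240×(30) = 1.
Scale by -48: particular solution (1104, -1440); reduce p mod 240: (144, -188).
General solution: p = 144 + 240t, q = -188 - 313t for integer t.
251 ≤ 144 + 240t ≤ 6637 gives t ∈ [1, 27], which is 27 values.

27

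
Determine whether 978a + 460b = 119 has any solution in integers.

gcd(978, 460) = 2  (978 = 2×460 + 58, 460 = 7×58 + 54, 58 = 1×54 + 4, 54 = 13×4 + 2, 4 = 2×2).
2 does not divide 119 (remainder 1), so no integer solutions.

no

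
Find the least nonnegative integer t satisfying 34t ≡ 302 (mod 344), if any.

19

gcd(344, 34) = 2.
2 divides 302, so solutions exist.
By Bézout, 34·(81) + 344·(-8) = 2.
So 34·(81) ≡ 2 (mod 344); multiply by 151: t ≡ 12231 (mod 172).
Smallest nonnegative: t = 12231 mod 172 = 19.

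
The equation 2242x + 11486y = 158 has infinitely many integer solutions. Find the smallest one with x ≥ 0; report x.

gcd(11486, 2242):
  11486 = 5×2242 + 276
  2242 = 8×276 + 34
  276 = 8×34 + 4
  34 = 8×4 + 2
  4 = 2×2
so gcd(11486, 2242) = 2.
2 divides 158, so solutions exist.
Back-substitute for Bézout coefficients:
  2 = 34 - 8×4
  ... = 2242×(2705) + 11486×(-528)
Scale by 158/2 = 79: (x₀, y₀) = (213695, -41712).
General solution: x = 213695 + 5743t, y = -41712 - 1121t for integer t.
x ≥ 0: smallest is 213695 mod 5743 = 1204 (at t = -37), with y = -235.

1204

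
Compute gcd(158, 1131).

gcd(1131, 158):
  1131 = 7×158 + 25
  158 = 6×25 + 8
  25 = 3×8 + 1
  8 = 8×1
so gcd(1131, 158) = 1.

1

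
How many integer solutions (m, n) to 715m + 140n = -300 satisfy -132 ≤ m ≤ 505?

23

gcd(715, 140) = 5.
By Bézout, 715*(-9) + 140*(46) = 5.
Particular solution: (8, -43).
General solution: m = 8 + 28t, n = -43 - 143t for integer t.
-132 ≤ 8 + 28t ≤ 505 gives t ∈ [-5, 17], which is 23 values.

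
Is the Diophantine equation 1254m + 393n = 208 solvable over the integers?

no

gcd(1254, 393) = 3.
3 does not divide 208 (remainder 1), so no integer solutions.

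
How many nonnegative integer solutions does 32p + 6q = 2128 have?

gcd(32, 6):
  32 = 5·6 + 2
  6 = 3·2
so gcd(32, 6) = 2.
Back-substitute for Bézout coefficients:
  2 = 32 - 5·6
  ... = 32·(1) + 6·(-5)
Scale by 1064: one solution is (1064, -5320). Reduce p mod 3: (2, 344).
General: p = 2 + 3t, q = 344 - 16t.
p ≥ 0 ⇒ t ≥ 0; q ≥ 0 ⇒ t ≤ 21. So t ∈ [0, 21]: 22 solutions.

22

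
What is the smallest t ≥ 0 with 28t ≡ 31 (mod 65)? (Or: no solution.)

22

gcd(65, 28) = 1  (65 = 2*28 + 9, 28 = 3*9 + 1, 9 = 9*1).
1 divides 31, so solutions exist.
Back-substituting, 28*(7) + 65*(-3) = 1.
So 28*(7) ≡ 1 (mod 65); multiply by 31: t ≡ 217 (mod 65).
Smallest nonnegative: t = 217 mod 65 = 22.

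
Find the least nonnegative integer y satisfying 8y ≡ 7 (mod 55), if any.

49

gcd(55, 8) = 1  (55 = 6·8 + 7, 8 = 1·7 + 1, 7 = 7·1).
1 divides 7, so solutions exist.
Back-substituting, 8·(7) + 55·(-1) = 1.
So 8·(7) ≡ 1 (mod 55); multiply by 7: y ≡ 49 (mod 55).
Smallest nonnegative: y = 49 mod 55 = 49.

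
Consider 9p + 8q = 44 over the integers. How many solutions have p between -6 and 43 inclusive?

6

gcd(9, 8):
  9 = 1*8 + 1
  8 = 8*1
so gcd(9, 8) = 1.
Back-substitute for Bézout coefficients:
  1 = 9 - 1*8
  ... = 9*(1) + 8*(-1)
Scale by 44: particular solution (44, -44); reduce p mod 8: (4, 1).
General solution: p = 4 + 8t, q = 1 - 9t for integer t.
-6 ≤ 4 + 8t ≤ 43 gives t ∈ [-1, 4], which is 6 values.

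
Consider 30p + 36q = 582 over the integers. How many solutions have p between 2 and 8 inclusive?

1

gcd(36, 30) = 6.
By Bézout, 30×(-1) + 36×(1) = 6.
Particular solution: (5, 12).
General solution: p = 5 + 6t, q = 12 - 5t for integer t.
2 ≤ 5 + 6t ≤ 8 gives t ∈ [0, 0], which is 1 value.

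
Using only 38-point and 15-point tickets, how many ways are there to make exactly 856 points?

Need nonnegative integers with 38j + 15k = 856.
gcd(38, 15) = 1, and 38·(2) + 15·(-5) = 1.
So (j₀, k₀) = (1712, -4280); general j = 1712 + 15t, k = -4280 - 38t.
j ≥ 0 ⇒ t ≥ -114; k ≥ 0 ⇒ t ≤ -113. That's 2 values of t.

2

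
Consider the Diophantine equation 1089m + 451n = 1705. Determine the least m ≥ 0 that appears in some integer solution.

26

gcd(1089, 451) = 11.
11 divides 1705, so solutions exist.
By Bézout, 1089*(-12) + 451*(29) = 11.
Scale by 1705/11 = 155: (m₀, n₀) = (-1860, 4495).
General solution: m = -1860 + 41t, n = 4495 - 99t for integer t.
m ≥ 0: smallest is -1860 mod 41 = 26 (at t = 46), with n = -59.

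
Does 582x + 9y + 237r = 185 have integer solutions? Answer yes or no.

gcd(582, 9) = 3  (582 = 64*9 + 6, 9 = 1*6 + 3, 6 = 2*3).
gcd(3, 237) = 3.
3 does not divide 185 (remainder 2), so no integer solutions.

no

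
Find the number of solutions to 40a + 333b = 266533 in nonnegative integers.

gcd(333, 40):
  333 = 8·40 + 13
  40 = 3·13 + 1
  13 = 13·1
so gcd(333, 40) = 1.
Back-substitute for Bézout coefficients:
  1 = 40 - 3·13
  ... = 40·(25) + 333·(-3)
Scale by 266533: one solution is (6663325, -799599). Reduce a mod 333: (328, 761).
General: a = 328 + 333t, b = 761 - 40t.
a ≥ 0 ⇒ t ≥ 0; b ≥ 0 ⇒ t ≤ 19. So t ∈ [0, 19]: 20 solutions.

20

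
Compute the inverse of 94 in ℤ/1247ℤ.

199

gcd(1247, 94) = 1  (1247 = 13×94 + 25, 94 = 3×25 + 19, 25 = 1×19 + 6, 19 = 3×6 + 1, 6 = 6×1).
Back-substituting, 94×(199) + 1247×(-15) = 1.
So 94×199 ≡ 1 (mod 1247), and 199 mod 1247 = 199.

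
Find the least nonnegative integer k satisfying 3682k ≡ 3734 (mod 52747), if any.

19885

gcd(52747, 3682) = 1  (52747 = 14×3682 + 1199, 3682 = 3×1199 + 85, 1199 = 14×85 + 9, 85 = 9×9 + 4, 9 = 2×4 + 1, 4 = 4×1).
1 divides 3734, so solutions exist.
Back-substituting, 3682×(-11790) + 52747×(823) = 1.
So 3682×(-11790) ≡ 1 (mod 52747); multiply by 3734: k ≡ -44023860 (mod 52747).
Smallest nonnegative: k = -44023860 mod 52747 = 19885.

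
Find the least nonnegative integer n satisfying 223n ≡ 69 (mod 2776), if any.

75

gcd(2776, 223):
  2776 = 12*223 + 100
  223 = 2*100 + 23
  100 = 4*23 + 8
  23 = 2*8 + 7
  8 = 1*7 + 1
  7 = 7*1
so gcd(2776, 223) = 1.
1 divides 69, so solutions exist.
Back-substitute for Bézout coefficients:
  1 = 8 - 1*7
  ... = 223*(-361) + 2776*(29)
So 223*(-361) ≡ 1 (mod 2776); multiply by 69: n ≡ -24909 (mod 2776).
Smallest nonnegative: n = -24909 mod 2776 = 75.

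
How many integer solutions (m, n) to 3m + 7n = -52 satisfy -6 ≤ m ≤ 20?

4

gcd(7, 3) = 1  (7 = 2*3 + 1, 3 = 3*1).
Back-substituting, 3*(-2) + 7*(1) = 1.
Scale by -52: particular solution (104, -52); reduce m mod 7: (6, -10).
General solution: m = 6 + 7t, n = -10 - 3t for integer t.
-6 ≤ 6 + 7t ≤ 20 gives t ∈ [-1, 2], which is 4 values.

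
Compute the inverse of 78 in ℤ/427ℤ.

323

gcd(427, 78) = 1.
By Bézout, 78·(-104) + 427·(19) = 1.
So 78·-104 ≡ 1 (mod 427), and -104 mod 427 = 323.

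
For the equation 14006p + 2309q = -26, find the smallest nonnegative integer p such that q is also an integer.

1367

gcd(14006, 2309) = 1.
1 divides -26, so solutions exist.
By Bézout, 14006*(-319) + 2309*(1935) = 1.
Scale by -26/1 = -26: (p₀, q₀) = (8294, -50310).
General solution: p = 8294 + 2309t, q = -50310 - 14006t for integer t.
p ≥ 0: smallest is 8294 mod 2309 = 1367 (at t = -3), with q = -8292.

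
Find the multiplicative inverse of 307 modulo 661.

gcd(661, 307):
  661 = 2·307 + 47
  307 = 6·47 + 25
  47 = 1·25 + 22
  25 = 1·22 + 3
  22 = 7·3 + 1
  3 = 3·1
so gcd(661, 307) = 1.
Back-substitute for Bézout coefficients:
  1 = 22 - 7·3
  ... = 307·(-211) + 661·(98)
So 307·-211 ≡ 1 (mod 661), and -211 mod 661 = 450.

450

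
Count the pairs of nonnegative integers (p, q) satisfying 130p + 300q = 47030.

gcd(300, 130) = 10  (300 = 2·130 + 40, 130 = 3·40 + 10, 40 = 4·10).
Back-substituting, 130·(7) + 300·(-3) = 10.
Scale by 4703: one solution is (32921, -14109). Reduce p mod 30: (11, 152).
General: p = 11 + 30t, q = 152 - 13t.
p ≥ 0 ⇒ t ≥ 0; q ≥ 0 ⇒ t ≤ 11. So t ∈ [0, 11]: 12 solutions.

12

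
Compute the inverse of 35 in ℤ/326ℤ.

177

gcd(326, 35) = 1  (326 = 9×35 + 11, 35 = 3×11 + 2, 11 = 5×2 + 1, 2 = 2×1).
Back-substituting, 35×(-149) + 326×(16) = 1.
So 35×-149 ≡ 1 (mod 326), and -149 mod 326 = 177.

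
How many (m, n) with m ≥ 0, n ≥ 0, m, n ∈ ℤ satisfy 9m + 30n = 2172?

gcd(30, 9) = 3.
By Bézout, 9·(-3) + 30·(1) = 3.
One solution: (8, 70).
General: m = 8 + 10t, n = 70 - 3t.
m ≥ 0 ⇒ t ≥ 0; n ≥ 0 ⇒ t ≤ 23. So t ∈ [0, 23]: 24 solutions.

24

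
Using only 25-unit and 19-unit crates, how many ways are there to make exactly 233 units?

1

Need nonnegative integers with 25j + 19k = 233.
gcd(25, 19) = 1, and 25·(-3) + 19·(4) = 1.
So (j₀, k₀) = (-699, 932); general j = -699 + 19t, k = 932 - 25t.
j ≥ 0 ⇒ t ≥ 37; k ≥ 0 ⇒ t ≤ 37. That's 1 value of t.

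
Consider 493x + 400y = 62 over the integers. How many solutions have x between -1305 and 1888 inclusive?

gcd(493, 400):
  493 = 1·400 + 93
  400 = 4·93 + 28
  93 = 3·28 + 9
  28 = 3·9 + 1
  9 = 9·1
so gcd(493, 400) = 1.
Back-substitute for Bézout coefficients:
  1 = 28 - 3·9
  ... = 493·(-43) + 400·(53)
Scale by 62: particular solution (-2666, 3286); reduce x mod 400: (134, -165).
General solution: x = 134 + 400t, y = -165 - 493t for integer t.
-1305 ≤ 134 + 400t ≤ 1888 gives t ∈ [-3, 4], which is 8 values.

8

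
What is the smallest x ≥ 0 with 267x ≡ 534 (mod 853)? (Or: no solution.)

2

gcd(853, 267) = 1.
1 divides 534, so solutions exist.
By Bézout, 267·(246) + 853·(-77) = 1.
So 267·(246) ≡ 1 (mod 853); multiply by 534: x ≡ 131364 (mod 853).
Smallest nonnegative: x = 131364 mod 853 = 2.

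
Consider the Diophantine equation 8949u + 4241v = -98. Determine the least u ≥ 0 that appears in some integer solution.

gcd(8949, 4241) = 1.
1 divides -98, so solutions exist.
By Bézout, 8949×(781) + 4241×(-1648) = 1.
Scale by -98/1 = -98: (u₀, v₀) = (-76538, 161504).
General solution: u = -76538 + 4241t, v = 161504 - 8949t for integer t.
u ≥ 0: smallest is -76538 mod 4241 = 4041 (at t = 19), with v = -8527.

4041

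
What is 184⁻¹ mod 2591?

690

gcd(2591, 184) = 1  (2591 = 14·184 + 15, 184 = 12·15 + 4, 15 = 3·4 + 3, 4 = 1·3 + 1, 3 = 3·1).
Back-substituting, 184·(690) + 2591·(-49) = 1.
So 184·690 ≡ 1 (mod 2591), and 690 mod 2591 = 690.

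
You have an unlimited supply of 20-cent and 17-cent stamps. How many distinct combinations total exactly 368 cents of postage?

1

Need nonnegative integers with 20j + 17k = 368.
gcd(20, 17) = 1, and 20·(6) + 17·(-7) = 1.
So (j₀, k₀) = (2208, -2576); general j = 2208 + 17t, k = -2576 - 20t.
j ≥ 0 ⇒ t ≥ -129; k ≥ 0 ⇒ t ≤ -129. That's 1 value of t.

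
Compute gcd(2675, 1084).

1

gcd(2675, 1084) = 1  (2675 = 2·1084 + 507, 1084 = 2·507 + 70, 507 = 7·70 + 17, 70 = 4·17 + 2, 17 = 8·2 + 1, 2 = 2·1).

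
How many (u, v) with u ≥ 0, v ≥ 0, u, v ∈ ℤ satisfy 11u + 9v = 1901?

20

gcd(11, 9) = 1  (11 = 1×9 + 2, 9 = 4×2 + 1, 2 = 2×1).
Back-substituting, 11×(-4) + 9×(5) = 1.
Scale by 1901: one solution is (-7604, 9505). Reduce u mod 9: (1, 210).
General: u = 1 + 9t, v = 210 - 11t.
u ≥ 0 ⇒ t ≥ 0; v ≥ 0 ⇒ t ≤ 19. So t ∈ [0, 19]: 20 solutions.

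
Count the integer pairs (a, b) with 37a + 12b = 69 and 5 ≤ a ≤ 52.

gcd(37, 12):
  37 = 3×12 + 1
  12 = 12×1
so gcd(37, 12) = 1.
Back-substitute for Bézout coefficients:
  1 = 37 - 3×12
  ... = 37×(1) + 12×(-3)
Scale by 69: particular solution (69, -207); reduce a mod 12: (9, -22).
General solution: a = 9 + 12t, b = -22 - 37t for integer t.
5 ≤ 9 + 12t ≤ 52 gives t ∈ [0, 3], which is 4 values.

4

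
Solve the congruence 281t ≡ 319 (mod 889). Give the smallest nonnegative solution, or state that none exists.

gcd(889, 281):
  889 = 3·281 + 46
  281 = 6·46 + 5
  46 = 9·5 + 1
  5 = 5·1
so gcd(889, 281) = 1.
1 divides 319, so solutions exist.
Back-substitute for Bézout coefficients:
  1 = 46 - 9·5
  ... = 281·(-174) + 889·(55)
So 281·(-174) ≡ 1 (mod 889); multiply by 319: t ≡ -55506 (mod 889).
Smallest nonnegative: t = -55506 mod 889 = 501.

501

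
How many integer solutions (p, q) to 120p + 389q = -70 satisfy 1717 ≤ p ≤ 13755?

gcd(389, 120) = 1  (389 = 3*120 + 29, 120 = 4*29 + 4, 29 = 7*4 + 1, 4 = 4*1).
Back-substituting, 120*(-94) + 389*(29) = 1.
Scale by -70: particular solution (6580, -2030); reduce p mod 389: (356, -110).
General solution: p = 356 + 389t, q = -110 - 120t for integer t.
1717 ≤ 356 + 389t ≤ 13755 gives t ∈ [4, 34], which is 31 values.

31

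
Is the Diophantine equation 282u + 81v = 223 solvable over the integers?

gcd(282, 81) = 3.
3 does not divide 223 (remainder 1), so no integer solutions.

no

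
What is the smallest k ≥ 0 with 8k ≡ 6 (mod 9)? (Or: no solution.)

3

gcd(9, 8) = 1.
1 divides 6, so solutions exist.
By Bézout, 8·(-1) + 9·(1) = 1.
So 8·(-1) ≡ 1 (mod 9); multiply by 6: k ≡ -6 (mod 9).
Smallest nonnegative: k = -6 mod 9 = 3.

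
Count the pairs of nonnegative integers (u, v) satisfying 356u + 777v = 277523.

gcd(777, 356):
  777 = 2×356 + 65
  356 = 5×65 + 31
  65 = 2×31 + 3
  31 = 10×3 + 1
  3 = 3×1
so gcd(777, 356) = 1.
Back-substitute for Bézout coefficients:
  1 = 31 - 10×3
  ... = 356×(251) + 777×(-115)
Scale by 277523: one solution is (69658273, -31915145). Reduce u mod 777: (223, 255).
General: u = 223 + 777t, v = 255 - 356t.
u ≥ 0 ⇒ t ≥ 0; v ≥ 0 ⇒ t ≤ 0. So t ∈ [0, 0]: 1 solution.

1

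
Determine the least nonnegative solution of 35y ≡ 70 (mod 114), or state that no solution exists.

2

gcd(114, 35) = 1.
1 divides 70, so solutions exist.
By Bézout, 35×(-13) + 114×(4) = 1.
So 35×(-13) ≡ 1 (mod 114); multiply by 70: y ≡ -910 (mod 114).
Smallest nonnegative: y = -910 mod 114 = 2.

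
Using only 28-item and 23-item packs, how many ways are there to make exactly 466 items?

Need nonnegative integers with 28j + 23k = 466.
gcd(28, 23) = 1, and 28·(-9) + 23·(11) = 1.
So (j₀, k₀) = (-4194, 5126); general j = -4194 + 23t, k = 5126 - 28t.
j ≥ 0 ⇒ t ≥ 183; k ≥ 0 ⇒ t ≤ 183. That's 1 value of t.

1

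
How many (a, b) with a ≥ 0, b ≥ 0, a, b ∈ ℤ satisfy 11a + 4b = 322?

7

gcd(11, 4) = 1  (11 = 2·4 + 3, 4 = 1·3 + 1, 3 = 3·1).
Back-substituting, 11·(-1) + 4·(3) = 1.
Scale by 322: one solution is (-322, 966). Reduce a mod 4: (2, 75).
General: a = 2 + 4t, b = 75 - 11t.
a ≥ 0 ⇒ t ≥ 0; b ≥ 0 ⇒ t ≤ 6. So t ∈ [0, 6]: 7 solutions.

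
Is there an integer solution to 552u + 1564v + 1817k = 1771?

gcd(1564, 552) = 92  (1564 = 2*552 + 460, 552 = 1*460 + 92, 460 = 5*92).
gcd(92, 1817) = 23.
23 divides 1771, so integer solutions exist.

yes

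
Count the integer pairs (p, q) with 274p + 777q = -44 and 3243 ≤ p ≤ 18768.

gcd(777, 274) = 1  (777 = 2*274 + 229, 274 = 1*229 + 45, 229 = 5*45 + 4, 45 = 11*4 + 1, 4 = 4*1).
Back-substituting, 274*(190) + 777*(-67) = 1.
Scale by -44: particular solution (-8360, 2948); reduce p mod 777: (187, -66).
General solution: p = 187 + 777t, q = -66 - 274t for integer t.
3243 ≤ 187 + 777t ≤ 18768 gives t ∈ [4, 23], which is 20 values.

20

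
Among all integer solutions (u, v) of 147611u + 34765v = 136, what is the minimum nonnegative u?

61

gcd(147611, 34765):
  147611 = 4*34765 + 8551
  34765 = 4*8551 + 561
  8551 = 15*561 + 136
  561 = 4*136 + 17
  136 = 8*17
so gcd(147611, 34765) = 17.
17 divides 136, so solutions exist.
Back-substitute for Bézout coefficients:
  17 = 561 - 4*136
  ... = 147611*(-248) + 34765*(1053)
Scale by 136/17 = 8: (u₀, v₀) = (-1984, 8424).
General solution: u = -1984 + 2045t, v = 8424 - 8683t for integer t.
u ≥ 0: smallest is -1984 mod 2045 = 61 (at t = 1), with v = -259.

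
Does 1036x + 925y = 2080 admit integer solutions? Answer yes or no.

gcd(1036, 925) = 37.
37 does not divide 2080 (remainder 8), so no integer solutions.

no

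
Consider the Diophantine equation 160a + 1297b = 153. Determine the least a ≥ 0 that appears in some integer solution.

1225

gcd(1297, 160):
  1297 = 8*160 + 17
  160 = 9*17 + 7
  17 = 2*7 + 3
  7 = 2*3 + 1
  3 = 3*1
so gcd(1297, 160) = 1.
1 divides 153, so solutions exist.
Back-substitute for Bézout coefficients:
  1 = 7 - 2*3
  ... = 160*(381) + 1297*(-47)
Scale by 153/1 = 153: (a₀, b₀) = (58293, -7191).
General solution: a = 58293 + 1297t, b = -7191 - 160t for integer t.
a ≥ 0: smallest is 58293 mod 1297 = 1225 (at t = -44), with b = -151.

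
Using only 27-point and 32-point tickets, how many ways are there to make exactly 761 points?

1

Need nonnegative integers with 27j + 32k = 761.
gcd(27, 32) = 1, and 27·(-13) + 32·(11) = 1.
So (j₀, k₀) = (-9893, 8371); general j = -9893 + 32t, k = 8371 - 27t.
j ≥ 0 ⇒ t ≥ 310; k ≥ 0 ⇒ t ≤ 310. That's 1 value of t.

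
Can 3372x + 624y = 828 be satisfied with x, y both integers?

yes

gcd(3372, 624) = 12  (3372 = 5*624 + 252, 624 = 2*252 + 120, 252 = 2*120 + 12, 120 = 10*12).
12 divides 828, so integer solutions exist.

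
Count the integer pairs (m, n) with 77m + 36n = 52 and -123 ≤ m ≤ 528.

gcd(77, 36) = 1.
By Bézout, 77·(-7) + 36·(15) = 1.
Particular solution: (32, -67).
General solution: m = 32 + 36t, n = -67 - 77t for integer t.
-123 ≤ 32 + 36t ≤ 528 gives t ∈ [-4, 13], which is 18 values.

18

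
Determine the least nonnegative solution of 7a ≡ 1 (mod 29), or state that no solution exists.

gcd(29, 7) = 1.
1 divides 1, so solutions exist.
By Bézout, 7·(-4) + 29·(1) = 1.
So 7·(-4) ≡ 1 (mod 29); multiply by 1: a ≡ -4 (mod 29).
Smallest nonnegative: a = -4 mod 29 = 25.

25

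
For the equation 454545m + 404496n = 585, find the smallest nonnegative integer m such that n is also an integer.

gcd(454545, 404496) = 9  (454545 = 1×404496 + 50049, 404496 = 8×50049 + 4104, 50049 = 12×4104 + 801, 4104 = 5×801 + 99, 801 = 8×99 + 9, 99 = 11×9).
9 divides 585, so solutions exist.
Back-substituting, 454545×(4041) + 404496×(-4541) = 9.
Scale by 585/9 = 65: (m₀, n₀) = (262665, -295165).
General solution: m = 262665 + 44944t, n = -295165 - 50505t for integer t.
m ≥ 0: smallest is 262665 mod 44944 = 37945 (at t = -5), with n = -42640.

37945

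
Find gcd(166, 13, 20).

1

gcd(166, 13) = 1.
gcd(1, 20) = 1.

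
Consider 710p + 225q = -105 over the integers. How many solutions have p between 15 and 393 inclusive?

gcd(710, 225) = 5.
By Bézout, 710*(13) + 225*(-41) = 5.
Particular solution: (42, -133).
General solution: p = 42 + 45t, q = -133 - 142t for integer t.
15 ≤ 42 + 45t ≤ 393 gives t ∈ [0, 7], which is 8 values.

8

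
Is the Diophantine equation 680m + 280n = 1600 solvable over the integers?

yes

gcd(680, 280) = 40  (680 = 2*280 + 120, 280 = 2*120 + 40, 120 = 3*40).
40 divides 1600, so integer solutions exist.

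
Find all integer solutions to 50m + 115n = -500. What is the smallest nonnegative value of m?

gcd(115, 50):
  115 = 2*50 + 15
  50 = 3*15 + 5
  15 = 3*5
so gcd(115, 50) = 5.
5 divides -500, so solutions exist.
Back-substitute for Bézout coefficients:
  5 = 50 - 3*15
  ... = 50*(7) + 115*(-3)
Scale by -500/5 = -100: (m₀, n₀) = (-700, 300).
General solution: m = -700 + 23t, n = 300 - 10t for integer t.
m ≥ 0: smallest is -700 mod 23 = 13 (at t = 31), with n = -10.

13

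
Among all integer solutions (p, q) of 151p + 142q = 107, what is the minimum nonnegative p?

gcd(151, 142):
  151 = 1·142 + 9
  142 = 15·9 + 7
  9 = 1·7 + 2
  7 = 3·2 + 1
  2 = 2·1
so gcd(151, 142) = 1.
1 divides 107, so solutions exist.
Back-substitute for Bézout coefficients:
  1 = 7 - 3·2
  ... = 151·(-63) + 142·(67)
Scale by 107/1 = 107: (p₀, q₀) = (-6741, 7169).
General solution: p = -6741 + 142t, q = 7169 - 151t for integer t.
p ≥ 0: smallest is -6741 mod 142 = 75 (at t = 48), with q = -79.

75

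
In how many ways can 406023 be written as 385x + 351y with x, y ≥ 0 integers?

3

gcd(385, 351) = 1  (385 = 1*351 + 34, 351 = 10*34 + 11, 34 = 3*11 + 1, 11 = 11*1).
Back-substituting, 385*(31) + 351*(-34) = 1.
Scale by 406023: one solution is (12586713, -13804782). Reduce x mod 351: (204, 933).
General: x = 204 + 351t, y = 933 - 385t.
x ≥ 0 ⇒ t ≥ 0; y ≥ 0 ⇒ t ≤ 2. So t ∈ [0, 2]: 3 solutions.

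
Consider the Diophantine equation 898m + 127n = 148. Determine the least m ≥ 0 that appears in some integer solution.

87

gcd(898, 127) = 1  (898 = 7*127 + 9, 127 = 14*9 + 1, 9 = 9*1).
1 divides 148, so solutions exist.
Back-substituting, 898*(-14) + 127*(99) = 1.
Scale by 148/1 = 148: (m₀, n₀) = (-2072, 14652).
General solution: m = -2072 + 127t, n = 14652 - 898t for integer t.
m ≥ 0: smallest is -2072 mod 127 = 87 (at t = 17), with n = -614.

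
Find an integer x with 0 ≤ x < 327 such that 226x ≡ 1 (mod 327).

gcd(327, 226) = 1  (327 = 1*226 + 101, 226 = 2*101 + 24, 101 = 4*24 + 5, 24 = 4*5 + 4, 5 = 1*4 + 1, 4 = 4*1).
Back-substituting, 226*(-68) + 327*(47) = 1.
So 226*-68 ≡ 1 (mod 327), and -68 mod 327 = 259.

259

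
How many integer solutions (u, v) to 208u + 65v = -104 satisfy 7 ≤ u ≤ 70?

gcd(208, 65):
  208 = 3×65 + 13
  65 = 5×13
so gcd(208, 65) = 13.
Back-substitute for Bézout coefficients:
  13 = 208 - 3×65
  ... = 208×(1) + 65×(-3)
Scale by -8: particular solution (-8, 24); reduce u mod 5: (2, -8).
General solution: u = 2 + 5t, v = -8 - 16t for integer t.
7 ≤ 2 + 5t ≤ 70 gives t ∈ [1, 13], which is 13 values.

13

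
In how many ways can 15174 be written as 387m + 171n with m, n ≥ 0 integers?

gcd(387, 171) = 9.
By Bézout, 387×(4) + 171×(-9) = 9.
One solution: (18, 48).
General: m = 18 + 19t, n = 48 - 43t.
m ≥ 0 ⇒ t ≥ 0; n ≥ 0 ⇒ t ≤ 1. So t ∈ [0, 1]: 2 solutions.

2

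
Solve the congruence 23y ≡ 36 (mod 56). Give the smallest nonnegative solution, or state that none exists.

gcd(56, 23) = 1.
1 divides 36, so solutions exist.
By Bézout, 23*(-17) + 56*(7) = 1.
So 23*(-17) ≡ 1 (mod 56); multiply by 36: y ≡ -612 (mod 56).
Smallest nonnegative: y = -612 mod 56 = 4.

4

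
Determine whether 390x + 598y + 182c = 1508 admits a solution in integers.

gcd(598, 390) = 26.
gcd(26, 182) = 26.
26 divides 1508, so integer solutions exist.

yes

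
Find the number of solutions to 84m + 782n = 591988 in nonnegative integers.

gcd(782, 84):
  782 = 9*84 + 26
  84 = 3*26 + 6
  26 = 4*6 + 2
  6 = 3*2
so gcd(782, 84) = 2.
Back-substitute for Bézout coefficients:
  2 = 26 - 4*6
  ... = 84*(-121) + 782*(13)
Scale by 295994: one solution is (-35815274, 3847922). Reduce m mod 391: (326, 722).
General: m = 326 + 391t, n = 722 - 42t.
m ≥ 0 ⇒ t ≥ 0; n ≥ 0 ⇒ t ≤ 17. So t ∈ [0, 17]: 18 solutions.

18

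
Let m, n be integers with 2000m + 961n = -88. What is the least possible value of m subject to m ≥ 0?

gcd(2000, 961):
  2000 = 2×961 + 78
  961 = 12×78 + 25
  78 = 3×25 + 3
  25 = 8×3 + 1
  3 = 3×1
so gcd(2000, 961) = 1.
1 divides -88, so solutions exist.
Back-substitute for Bézout coefficients:
  1 = 25 - 8×3
  ... = 2000×(-308) + 961×(641)
Scale by -88/1 = -88: (m₀, n₀) = (27104, -56408).
General solution: m = 27104 + 961t, n = -56408 - 2000t for integer t.
m ≥ 0: smallest is 27104 mod 961 = 196 (at t = -28), with n = -408.

196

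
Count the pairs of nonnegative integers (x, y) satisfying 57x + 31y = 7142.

4

gcd(57, 31) = 1.
By Bézout, 57×(6) + 31×(-11) = 1.
One solution: (10, 212).
General: x = 10 + 31t, y = 212 - 57t.
x ≥ 0 ⇒ t ≥ 0; y ≥ 0 ⇒ t ≤ 3. So t ∈ [0, 3]: 4 solutions.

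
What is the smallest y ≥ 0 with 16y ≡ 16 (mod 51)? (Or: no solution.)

1

gcd(51, 16):
  51 = 3×16 + 3
  16 = 5×3 + 1
  3 = 3×1
so gcd(51, 16) = 1.
1 divides 16, so solutions exist.
Back-substitute for Bézout coefficients:
  1 = 16 - 5×3
  ... = 16×(16) + 51×(-5)
So 16×(16) ≡ 1 (mod 51); multiply by 16: y ≡ 256 (mod 51).
Smallest nonnegative: y = 256 mod 51 = 1.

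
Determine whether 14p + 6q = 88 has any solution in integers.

yes

gcd(14, 6) = 2.
2 divides 88, so integer solutions exist.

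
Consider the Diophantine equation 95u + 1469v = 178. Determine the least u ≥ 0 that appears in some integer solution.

1208

gcd(1469, 95):
  1469 = 15*95 + 44
  95 = 2*44 + 7
  44 = 6*7 + 2
  7 = 3*2 + 1
  2 = 2*1
so gcd(1469, 95) = 1.
1 divides 178, so solutions exist.
Back-substitute for Bézout coefficients:
  1 = 7 - 3*2
  ... = 95*(634) + 1469*(-41)
Scale by 178/1 = 178: (u₀, v₀) = (112852, -7298).
General solution: u = 112852 + 1469t, v = -7298 - 95t for integer t.
u ≥ 0: smallest is 112852 mod 1469 = 1208 (at t = -76), with v = -78.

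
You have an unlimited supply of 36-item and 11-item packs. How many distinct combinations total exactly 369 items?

Need nonnegative integers with 36j + 11k = 369.
gcd(36, 11) = 1, and 36·(4) + 11·(-13) = 1.
So (j₀, k₀) = (1476, -4797); general j = 1476 + 11t, k = -4797 - 36t.
j ≥ 0 ⇒ t ≥ -134; k ≥ 0 ⇒ t ≤ -134. That's 1 value of t.

1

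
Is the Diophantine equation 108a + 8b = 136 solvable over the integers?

gcd(108, 8) = 4  (108 = 13×8 + 4, 8 = 2×4).
4 divides 136, so integer solutions exist.

yes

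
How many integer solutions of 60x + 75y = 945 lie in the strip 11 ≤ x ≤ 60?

gcd(75, 60) = 15  (75 = 1×60 + 15, 60 = 4×15).
Back-substituting, 60×(-1) + 75×(1) = 15.
Scale by 63: particular solution (-63, 63); reduce x mod 5: (2, 11).
General solution: x = 2 + 5t, y = 11 - 4t for integer t.
11 ≤ 2 + 5t ≤ 60 gives t ∈ [2, 11], which is 10 values.

10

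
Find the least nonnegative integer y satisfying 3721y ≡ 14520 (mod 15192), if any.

4152

gcd(15192, 3721) = 1.
1 divides 14520, so solutions exist.
By Bézout, 3721·(1825) + 15192·(-447) = 1.
So 3721·(1825) ≡ 1 (mod 15192); multiply by 14520: y ≡ 26499000 (mod 15192).
Smallest nonnegative: y = 26499000 mod 15192 = 4152.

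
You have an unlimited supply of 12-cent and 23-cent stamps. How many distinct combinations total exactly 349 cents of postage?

1

Need nonnegative integers with 12j + 23k = 349.
gcd(12, 23) = 1, and 12·(2) + 23·(-1) = 1.
So (j₀, k₀) = (698, -349); general j = 698 + 23t, k = -349 - 12t.
j ≥ 0 ⇒ t ≥ -30; k ≥ 0 ⇒ t ≤ -30. That's 1 value of t.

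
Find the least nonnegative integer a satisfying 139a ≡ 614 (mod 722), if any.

gcd(722, 139):
  722 = 5·139 + 27
  139 = 5·27 + 4
  27 = 6·4 + 3
  4 = 1·3 + 1
  3 = 3·1
so gcd(722, 139) = 1.
1 divides 614, so solutions exist.
Back-substitute for Bézout coefficients:
  1 = 4 - 1·3
  ... = 139·(187) + 722·(-36)
So 139·(187) ≡ 1 (mod 722); multiply by 614: a ≡ 114818 (mod 722).
Smallest nonnegative: a = 114818 mod 722 = 20.

20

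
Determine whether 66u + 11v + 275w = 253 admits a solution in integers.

gcd(66, 11):
  66 = 6·11
so gcd(66, 11) = 11.
gcd(11, 275) = 11.
11 divides 253, so integer solutions exist.

yes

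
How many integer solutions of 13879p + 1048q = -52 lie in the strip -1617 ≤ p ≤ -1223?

gcd(13879, 1048):
  13879 = 13×1048 + 255
  1048 = 4×255 + 28
  255 = 9×28 + 3
  28 = 9×3 + 1
  3 = 3×1
so gcd(13879, 1048) = 1.
Back-substitute for Bézout coefficients:
  1 = 28 - 9×3
  ... = 13879×(-337) + 1048×(4463)
Scale by -52: particular solution (17524, -232076); reduce p mod 1048: (756, -10012).
General solution: p = 756 + 1048t, q = -10012 - 13879t for integer t.
-1617 ≤ 756 + 1048t ≤ -1223 gives t ∈ [-2, -2], which is 1 value.

1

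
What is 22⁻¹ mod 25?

gcd(25, 22) = 1  (25 = 1*22 + 3, 22 = 7*3 + 1, 3 = 3*1).
Back-substituting, 22*(8) + 25*(-7) = 1.
So 22*8 ≡ 1 (mod 25), and 8 mod 25 = 8.

8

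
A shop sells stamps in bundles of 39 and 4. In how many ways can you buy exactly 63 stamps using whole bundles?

Need nonnegative integers with 39j + 4k = 63.
gcd(39, 4) = 1, and 39·(-1) + 4·(10) = 1.
So (j₀, k₀) = (-63, 630); general j = -63 + 4t, k = 630 - 39t.
j ≥ 0 ⇒ t ≥ 16; k ≥ 0 ⇒ t ≤ 16. That's 1 value of t.

1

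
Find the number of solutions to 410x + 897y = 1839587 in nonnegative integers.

gcd(897, 410) = 1  (897 = 2×410 + 77, 410 = 5×77 + 25, 77 = 3×25 + 2, 25 = 12×2 + 1, 2 = 2×1).
Back-substituting, 410×(431) + 897×(-197) = 1.
Scale by 1839587: one solution is (792861997, -362398639). Reduce x mod 897: (109, 2001).
General: x = 109 + 897t, y = 2001 - 410t.
x ≥ 0 ⇒ t ≥ 0; y ≥ 0 ⇒ t ≤ 4. So t ∈ [0, 4]: 5 solutions.

5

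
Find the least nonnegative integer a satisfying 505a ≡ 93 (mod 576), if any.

gcd(576, 505) = 1  (576 = 1*505 + 71, 505 = 7*71 + 8, 71 = 8*8 + 7, 8 = 1*7 + 1, 7 = 7*1).
1 divides 93, so solutions exist.
Back-substituting, 505*(73) + 576*(-64) = 1.
So 505*(73) ≡ 1 (mod 576); multiply by 93: a ≡ 6789 (mod 576).
Smallest nonnegative: a = 6789 mod 576 = 453.

453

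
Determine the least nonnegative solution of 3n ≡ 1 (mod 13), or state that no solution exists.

gcd(13, 3) = 1.
1 divides 1, so solutions exist.
By Bézout, 3·(-4) + 13·(1) = 1.
So 3·(-4) ≡ 1 (mod 13); multiply by 1: n ≡ -4 (mod 13).
Smallest nonnegative: n = -4 mod 13 = 9.

9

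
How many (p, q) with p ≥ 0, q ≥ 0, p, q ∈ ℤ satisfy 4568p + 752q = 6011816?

gcd(4568, 752) = 8  (4568 = 6·752 + 56, 752 = 13·56 + 24, 56 = 2·24 + 8, 24 = 3·8).
Back-substituting, 4568·(27) + 752·(-164) = 8.
Scale by 751477: one solution is (20289879, -123242228). Reduce p mod 94: (73, 7551).
General: p = 73 + 94t, q = 7551 - 571t.
p ≥ 0 ⇒ t ≥ 0; q ≥ 0 ⇒ t ≤ 13. So t ∈ [0, 13]: 14 solutions.

14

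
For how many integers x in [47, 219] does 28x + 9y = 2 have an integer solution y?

20

gcd(28, 9) = 1  (28 = 3×9 + 1, 9 = 9×1).
Back-substituting, 28×(1) + 9×(-3) = 1.
Scale by 2: particular solution (2, -6); reduce x mod 9: (2, -6).
General solution: x = 2 + 9t, y = -6 - 28t for integer t.
47 ≤ 2 + 9t ≤ 219 gives t ∈ [5, 24], which is 20 values.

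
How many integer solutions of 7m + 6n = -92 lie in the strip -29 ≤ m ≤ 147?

29

gcd(7, 6) = 1.
By Bézout, 7×(1) + 6×(-1) = 1.
Particular solution: (4, -20).
General solution: m = 4 + 6t, n = -20 - 7t for integer t.
-29 ≤ 4 + 6t ≤ 147 gives t ∈ [-5, 23], which is 29 values.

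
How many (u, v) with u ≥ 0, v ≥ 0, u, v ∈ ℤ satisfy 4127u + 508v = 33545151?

gcd(4127, 508) = 1  (4127 = 8·508 + 63, 508 = 8·63 + 4, 63 = 15·4 + 3, 4 = 1·3 + 1, 3 = 3·1).
Back-substituting, 4127·(-129) + 508·(1048) = 1.
Scale by 33545151: one solution is (-4327324479, 35155318248). Reduce u mod 508: (369, 63036).
General: u = 369 + 508t, v = 63036 - 4127t.
u ≥ 0 ⇒ t ≥ 0; v ≥ 0 ⇒ t ≤ 15. So t ∈ [0, 15]: 16 solutions.

16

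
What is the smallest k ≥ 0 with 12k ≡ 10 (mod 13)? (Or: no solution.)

gcd(13, 12):
  13 = 1×12 + 1
  12 = 12×1
so gcd(13, 12) = 1.
1 divides 10, so solutions exist.
Back-substitute for Bézout coefficients:
  1 = 13 - 1×12
  ... = 12×(-1) + 13×(1)
So 12×(-1) ≡ 1 (mod 13); multiply by 10: k ≡ -10 (mod 13).
Smallest nonnegative: k = -10 mod 13 = 3.

3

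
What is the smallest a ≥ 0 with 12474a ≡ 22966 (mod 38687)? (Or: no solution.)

gcd(38687, 12474) = 11.
11 does not divide 22966, so the congruence has no solution.

no solution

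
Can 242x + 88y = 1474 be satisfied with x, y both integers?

yes

gcd(242, 88) = 22.
22 divides 1474, so integer solutions exist.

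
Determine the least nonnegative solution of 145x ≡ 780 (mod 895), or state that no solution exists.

135

gcd(895, 145) = 5  (895 = 6×145 + 25, 145 = 5×25 + 20, 25 = 1×20 + 5, 20 = 4×5).
5 divides 780, so solutions exist.
Back-substituting, 145×(-37) + 895×(6) = 5.
So 145×(-37) ≡ 5 (mod 895); multiply by 156: x ≡ -5772 (mod 179).
Smallest nonnegative: x = -5772 mod 179 = 135.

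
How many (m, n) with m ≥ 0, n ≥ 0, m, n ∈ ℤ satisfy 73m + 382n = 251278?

gcd(382, 73) = 1  (382 = 5*73 + 17, 73 = 4*17 + 5, 17 = 3*5 + 2, 5 = 2*2 + 1, 2 = 2*1).
Back-substituting, 73*(157) + 382*(-30) = 1.
Scale by 251278: one solution is (39450646, -7538340). Reduce m mod 382: (360, 589).
General: m = 360 + 382t, n = 589 - 73t.
m ≥ 0 ⇒ t ≥ 0; n ≥ 0 ⇒ t ≤ 8. So t ∈ [0, 8]: 9 solutions.

9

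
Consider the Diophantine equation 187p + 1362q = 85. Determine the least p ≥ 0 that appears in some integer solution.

gcd(1362, 187):
  1362 = 7·187 + 53
  187 = 3·53 + 28
  53 = 1·28 + 25
  28 = 1·25 + 3
  25 = 8·3 + 1
  3 = 3·1
so gcd(1362, 187) = 1.
1 divides 85, so solutions exist.
Back-substitute for Bézout coefficients:
  1 = 25 - 8·3
  ... = 187·(-437) + 1362·(60)
Scale by 85/1 = 85: (p₀, q₀) = (-37145, 5100).
General solution: p = -37145 + 1362t, q = 5100 - 187t for integer t.
p ≥ 0: smallest is -37145 mod 1362 = 991 (at t = 28), with q = -136.

991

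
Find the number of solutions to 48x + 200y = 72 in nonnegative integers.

gcd(200, 48):
  200 = 4·48 + 8
  48 = 6·8
so gcd(200, 48) = 8.
Back-substitute for Bézout coefficients:
  8 = 200 - 4·48
  ... = 48·(-4) + 200·(1)
Scale by 9: one solution is (-36, 9). Reduce x mod 25: (14, -3).
General: x = 14 + 25t, y = -3 - 6t.
x ≥ 0 ⇒ t ≥ 0; y ≥ 0 ⇒ t ≤ -1. So t ∈ [0, -1]: 0 solutions.

0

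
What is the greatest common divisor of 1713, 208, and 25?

gcd(1713, 208) = 1.
gcd(1, 25) = 1.

1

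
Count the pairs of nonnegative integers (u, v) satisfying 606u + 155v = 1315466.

14

gcd(606, 155):
  606 = 3·155 + 141
  155 = 1·141 + 14
  141 = 10·14 + 1
  14 = 14·1
so gcd(606, 155) = 1.
Back-substitute for Bézout coefficients:
  1 = 141 - 10·14
  ... = 606·(11) + 155·(-43)
Scale by 1315466: one solution is (14470126, -56565038). Reduce u mod 155: (101, 8092).
General: u = 101 + 155t, v = 8092 - 606t.
u ≥ 0 ⇒ t ≥ 0; v ≥ 0 ⇒ t ≤ 13. So t ∈ [0, 13]: 14 solutions.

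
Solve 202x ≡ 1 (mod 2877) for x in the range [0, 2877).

2407

gcd(2877, 202) = 1  (2877 = 14*202 + 49, 202 = 4*49 + 6, 49 = 8*6 + 1, 6 = 6*1).
Back-substituting, 202*(-470) + 2877*(33) = 1.
So 202*-470 ≡ 1 (mod 2877), and -470 mod 2877 = 2407.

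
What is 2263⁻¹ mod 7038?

gcd(7038, 2263) = 1  (7038 = 3·2263 + 249, 2263 = 9·249 + 22, 249 = 11·22 + 7, 22 = 3·7 + 1, 7 = 7·1).
Back-substituting, 2263·(961) + 7038·(-309) = 1.
So 2263·961 ≡ 1 (mod 7038), and 961 mod 7038 = 961.

961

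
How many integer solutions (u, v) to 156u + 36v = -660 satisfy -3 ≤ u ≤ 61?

gcd(156, 36) = 12.
By Bézout, 156×(1) + 36×(-4) = 12.
Particular solution: (2, -27).
General solution: u = 2 + 3t, v = -27 - 13t for integer t.
-3 ≤ 2 + 3t ≤ 61 gives t ∈ [-1, 19], which is 21 values.

21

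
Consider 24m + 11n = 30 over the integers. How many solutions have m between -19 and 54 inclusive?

7

gcd(24, 11) = 1  (24 = 2*11 + 2, 11 = 5*2 + 1, 2 = 2*1).
Back-substituting, 24*(-5) + 11*(11) = 1.
Scale by 30: particular solution (-150, 330); reduce m mod 11: (4, -6).
General solution: m = 4 + 11t, n = -6 - 24t for integer t.
-19 ≤ 4 + 11t ≤ 54 gives t ∈ [-2, 4], which is 7 values.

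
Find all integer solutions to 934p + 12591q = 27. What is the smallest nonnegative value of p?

3168

gcd(12591, 934) = 1  (12591 = 13×934 + 449, 934 = 2×449 + 36, 449 = 12×36 + 17, 36 = 2×17 + 2, 17 = 8×2 + 1, 2 = 2×1).
1 divides 27, so solutions exist.
Back-substituting, 934×(-5945) + 12591×(441) = 1.
Scale by 27/1 = 27: (p₀, q₀) = (-160515, 11907).
General solution: p = -160515 + 12591t, q = 11907 - 934t for integer t.
p ≥ 0: smallest is -160515 mod 12591 = 3168 (at t = 13), with q = -235.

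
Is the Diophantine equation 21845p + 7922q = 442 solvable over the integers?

gcd(21845, 7922):
  21845 = 2·7922 + 6001
  7922 = 1·6001 + 1921
  6001 = 3·1921 + 238
  1921 = 8·238 + 17
  238 = 14·17
so gcd(21845, 7922) = 17.
17 divides 442, so integer solutions exist.

yes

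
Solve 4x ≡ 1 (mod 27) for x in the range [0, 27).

gcd(27, 4):
  27 = 6×4 + 3
  4 = 1×3 + 1
  3 = 3×1
so gcd(27, 4) = 1.
Back-substitute for Bézout coefficients:
  1 = 4 - 1×3
  ... = 4×(7) + 27×(-1)
So 4×7 ≡ 1 (mod 27), and 7 mod 27 = 7.

7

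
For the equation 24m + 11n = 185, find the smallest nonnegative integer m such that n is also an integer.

10

gcd(24, 11):
  24 = 2*11 + 2
  11 = 5*2 + 1
  2 = 2*1
so gcd(24, 11) = 1.
1 divides 185, so solutions exist.
Back-substitute for Bézout coefficients:
  1 = 11 - 5*2
  ... = 24*(-5) + 11*(11)
Scale by 185/1 = 185: (m₀, n₀) = (-925, 2035).
General solution: m = -925 + 11t, n = 2035 - 24t for integer t.
m ≥ 0: smallest is -925 mod 11 = 10 (at t = 85), with n = -5.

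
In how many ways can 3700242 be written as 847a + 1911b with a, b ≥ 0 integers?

gcd(1911, 847) = 7  (1911 = 2*847 + 217, 847 = 3*217 + 196, 217 = 1*196 + 21, 196 = 9*21 + 7, 21 = 3*7).
Back-substituting, 847*(88) + 1911*(-39) = 7.
Scale by 528606: one solution is (46517328, -20615634). Reduce a mod 273: (39, 1919).
General: a = 39 + 273t, b = 1919 - 121t.
a ≥ 0 ⇒ t ≥ 0; b ≥ 0 ⇒ t ≤ 15. So t ∈ [0, 15]: 16 solutions.

16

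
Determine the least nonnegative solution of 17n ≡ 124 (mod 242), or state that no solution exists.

50

gcd(242, 17) = 1  (242 = 14*17 + 4, 17 = 4*4 + 1, 4 = 4*1).
1 divides 124, so solutions exist.
Back-substituting, 17*(57) + 242*(-4) = 1.
So 17*(57) ≡ 1 (mod 242); multiply by 124: n ≡ 7068 (mod 242).
Smallest nonnegative: n = 7068 mod 242 = 50.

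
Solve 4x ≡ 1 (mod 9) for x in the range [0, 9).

7

gcd(9, 4) = 1  (9 = 2×4 + 1, 4 = 4×1).
Back-substituting, 4×(-2) + 9×(1) = 1.
So 4×-2 ≡ 1 (mod 9), and -2 mod 9 = 7.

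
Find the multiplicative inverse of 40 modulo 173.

gcd(173, 40) = 1.
By Bézout, 40*(13) + 173*(-3) = 1.
So 40*13 ≡ 1 (mod 173), and 13 mod 173 = 13.

13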